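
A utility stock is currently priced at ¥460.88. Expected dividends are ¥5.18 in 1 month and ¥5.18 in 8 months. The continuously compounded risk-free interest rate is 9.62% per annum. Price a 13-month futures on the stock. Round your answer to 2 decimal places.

¥500.41

PV(dividends) I = 5.18·e^(−0.0962·1/12) + 5.18·e^(−0.0962·8/12)
I = 5.1386 + 4.8582 = 9.9968
F = (S − I)·e^(rT) = (460.88 − 9.9968) · e^(0.0962·13/12)
= 450.8832 · e^0.104217 = 450.8832 × 1.109841 = ¥500.41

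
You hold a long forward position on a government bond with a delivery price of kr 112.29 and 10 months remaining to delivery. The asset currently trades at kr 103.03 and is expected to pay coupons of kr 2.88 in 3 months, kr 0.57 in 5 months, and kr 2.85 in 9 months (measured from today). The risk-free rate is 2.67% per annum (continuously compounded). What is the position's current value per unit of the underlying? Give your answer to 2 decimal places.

-kr 13.01

PV(remaining coupons) I = 2.88·e^(−0.0267·3/12) + 0.57·e^(−0.0267·5/12) + 2.85·e^(−0.0267·9/12) = 6.2180
Current forward F = (S − I)·e^(rT) = (103.03 − 6.2180)·e^(0.0267·10/12) = 96.8120 × 1.022499 = 98.9902
Value (long) = (F − K)·e^(−rT) = (98.9902 − 112.29) × 0.977996 = -13.0072
Value = -kr 13.01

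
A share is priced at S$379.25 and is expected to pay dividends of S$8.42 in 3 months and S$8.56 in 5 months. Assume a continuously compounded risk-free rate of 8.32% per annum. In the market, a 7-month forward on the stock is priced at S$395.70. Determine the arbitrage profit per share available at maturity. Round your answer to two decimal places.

S$14.93 per share

PV(dividends) I = 8.42·e^(−0.0832·3/12) + 8.56·e^(−0.0832·5/12) = 16.5150
Fair forward F* = (S − I)·e^(rT) = (379.25 − 16.5150)·e^0.048533 = 362.7350 × 1.049730 = 380.7738
Market S$395.70 > fair 380.7738: forward overpriced → cash-and-carry (borrow at r, buy the stock and collect the dividends, short the forward).
Profit at T = |F_mkt − F*| = |395.70 − 380.7738| = S$14.93 per share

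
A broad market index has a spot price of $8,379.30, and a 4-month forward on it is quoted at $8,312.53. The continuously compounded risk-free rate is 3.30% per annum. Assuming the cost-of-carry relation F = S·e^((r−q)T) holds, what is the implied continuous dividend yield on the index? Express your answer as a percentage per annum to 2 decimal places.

5.70%

From F = S·e^((r−q)T): (r − q) = ln(F/S)/T
ln(8312.53/8379.30) = ln(0.992032) = -0.008000
(r − q) = -0.008000 / (4/12) = -0.024000
q = r − ln(F/S)/T = 0.0330 + 0.024000 = 0.057000
q = 5.70%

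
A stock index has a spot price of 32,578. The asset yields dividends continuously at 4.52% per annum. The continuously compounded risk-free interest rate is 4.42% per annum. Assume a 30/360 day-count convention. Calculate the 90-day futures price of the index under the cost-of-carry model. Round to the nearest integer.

F = S·e^((r − q)T) = 32578 · e^((0.0442 − 0.0452) × 90/360)
= 32578 · e^-0.000250 = 32578 × 0.999750
F = 32,570

32,570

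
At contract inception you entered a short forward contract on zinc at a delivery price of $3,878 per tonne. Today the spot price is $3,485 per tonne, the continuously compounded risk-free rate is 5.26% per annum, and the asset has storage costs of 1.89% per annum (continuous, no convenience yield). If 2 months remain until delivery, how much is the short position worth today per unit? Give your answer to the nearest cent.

Current fair forward for the remaining 2 months: F = S·e^((r + u)·T), (r + u) = 0.0526 + 0.0189 = 0.0715
F = 3485 · e^(0.0715 × 2/12) = 3485 × 1.01198795 = 3526.7780
Value of long forward = (F − K)·e^(−rT) = (3526.7780 − 3878) · e^(−0.0526·2/12)
= -351.2220 × 0.99127165 = -348.16
Short position value = −(long value) = $348.16

$348.16 per tonne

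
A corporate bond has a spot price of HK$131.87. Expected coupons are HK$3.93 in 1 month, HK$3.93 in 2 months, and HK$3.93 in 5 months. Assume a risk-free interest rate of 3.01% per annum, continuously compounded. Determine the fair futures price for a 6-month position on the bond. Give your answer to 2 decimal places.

HK$121.98

PV(coupons) I = 3.93·e^(−0.0301·1/12) + 3.93·e^(−0.0301·2/12) + 3.93·e^(−0.0301·5/12)
I = 3.9202 + 3.9103 + 3.8810 = 11.7115
F = (S − I)·e^(rT) = (131.87 − 11.7115) · e^(0.0301·6/12)
= 120.1585 · e^0.015050 = 120.1585 × 1.015164 = HK$121.98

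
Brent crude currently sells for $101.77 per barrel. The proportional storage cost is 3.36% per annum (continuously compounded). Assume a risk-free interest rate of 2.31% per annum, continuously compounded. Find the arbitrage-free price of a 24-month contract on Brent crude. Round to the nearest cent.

Net carry = r + u − y = 0.0231 + 0.0336 − 0.0000 = 0.0567
F = S·e^((r+u−y)T) = 101.77 · e^(0.0567 × 24/12) = 101.77 · e^0.113400
= 101.77 × 1.120080 = $113.99 per barrel

$113.99 per barrel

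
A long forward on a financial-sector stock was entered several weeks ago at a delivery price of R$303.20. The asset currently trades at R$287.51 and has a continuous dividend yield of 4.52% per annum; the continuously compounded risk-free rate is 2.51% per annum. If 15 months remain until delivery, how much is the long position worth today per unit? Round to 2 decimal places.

-R$22.12

Current fair forward for the remaining 15 months: F = S·e^((r − q)·T), (r − q) = 0.0251 − 0.0452 = -0.0201
F = 287.51 · e^(-0.0201 × 15/12) = 287.51 × 0.975188 = 280.3763
Value of long forward = (F − K)·e^(−rT) = (280.3763 − 303.20) · e^(−0.0251·15/12)
= -22.8237 × 0.969112 = -22.12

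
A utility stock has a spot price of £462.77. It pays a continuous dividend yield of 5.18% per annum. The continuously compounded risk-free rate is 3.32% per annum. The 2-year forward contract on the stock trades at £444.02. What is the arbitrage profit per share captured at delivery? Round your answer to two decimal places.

£1.85 per share

Fair forward: F* = S·e^(carry·T), with carry = (r − q) = 0.0332 − 0.0518 = -0.0186
F* = 462.77 · e^(-0.0186 × 2) = 462.77 · e^-0.037200 = 462.77 × 0.963483 = £445.8710
Market £444.02 < fair £445.8710: forward underpriced → reverse cash-and-carry (short spot, go long the forward).
At maturity, profit = |F_mkt − F*| = |444.02 − 445.8710| = £1.85 per share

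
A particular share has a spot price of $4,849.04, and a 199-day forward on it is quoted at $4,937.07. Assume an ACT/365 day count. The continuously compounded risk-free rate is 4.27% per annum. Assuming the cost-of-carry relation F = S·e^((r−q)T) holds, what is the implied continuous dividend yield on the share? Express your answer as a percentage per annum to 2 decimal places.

0.97%

From F = S·e^((r−q)T): (r − q) = ln(F/S)/T
ln(4937.07/4849.04) = ln(1.018154) = 0.017991
(r − q) = 0.017991 / (199/365) = 0.032999
q = r − ln(F/S)/T = 0.0427 − 0.032999 = 0.009701
q = 0.97%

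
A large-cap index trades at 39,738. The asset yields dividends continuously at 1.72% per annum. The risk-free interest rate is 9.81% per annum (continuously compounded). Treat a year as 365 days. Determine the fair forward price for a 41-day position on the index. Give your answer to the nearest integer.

40,101

F = S·e^((r − q)T) = 39738 · e^((0.0981 − 0.0172) × 41/365)
= 39738 · e^0.009087 = 39738 × 1.009128
F = 40,101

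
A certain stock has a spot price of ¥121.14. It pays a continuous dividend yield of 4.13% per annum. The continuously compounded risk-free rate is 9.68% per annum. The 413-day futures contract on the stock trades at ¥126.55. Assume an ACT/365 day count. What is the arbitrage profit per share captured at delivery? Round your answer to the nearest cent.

Fair futures: F* = S·e^(carry·T), with carry = (r − q) = 0.0968 − 0.0413 = 0.0555
F* = 121.14 · e^(0.0555 × 413/365) = 121.14 · e^0.062799 = 121.14 × 1.064813 = ¥128.9914
Market ¥126.55 < fair ¥128.9914: forward underpriced → reverse cash-and-carry (short spot, go long the forward).
At maturity, profit = |F_mkt − F*| = |126.55 − 128.9914| = ¥2.44 per share

¥2.44 per share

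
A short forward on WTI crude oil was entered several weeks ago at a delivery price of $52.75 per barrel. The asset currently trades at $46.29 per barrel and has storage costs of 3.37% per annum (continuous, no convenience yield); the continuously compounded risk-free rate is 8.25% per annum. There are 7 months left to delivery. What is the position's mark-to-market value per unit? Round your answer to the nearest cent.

$3.06 per barrel

Current fair forward for the remaining 7 months: F = S·e^((r + u)·T), (r + u) = 0.0825 + 0.0337 = 0.1162
F = 46.29 · e^(0.1162 × 7/12) = 46.29 × 1.070133 = 49.5365
Value of long forward = (F − K)·e^(−rT) = (49.5365 − 52.75) · e^(−0.0825·7/12)
= -3.2135 × 0.953015 = -3.06
Short position value = −(long value) = $3.06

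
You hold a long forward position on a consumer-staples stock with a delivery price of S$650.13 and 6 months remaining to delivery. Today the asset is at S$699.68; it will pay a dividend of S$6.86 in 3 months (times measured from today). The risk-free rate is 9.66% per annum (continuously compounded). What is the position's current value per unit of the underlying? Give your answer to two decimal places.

S$73.51

PV(remaining dividends) I = 6.86·e^(−0.0966·3/12) = 6.6963
Current forward F = (S − I)·e^(rT) = (699.68 − 6.6963)·e^(0.0966·6/12) = 692.9837 × 1.049485 = 727.2760
Value (long) = (F − K)·e^(−rT) = (727.2760 − 650.13) × 0.952848 = 73.5084
Value = S$73.51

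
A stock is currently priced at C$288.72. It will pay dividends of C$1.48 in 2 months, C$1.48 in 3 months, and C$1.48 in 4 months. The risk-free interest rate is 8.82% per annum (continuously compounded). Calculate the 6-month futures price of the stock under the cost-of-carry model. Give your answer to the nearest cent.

C$297.20

PV(dividends) I = 1.48·e^(−0.0882·2/12) + 1.48·e^(−0.0882·3/12) + 1.48·e^(−0.0882·4/12)
I = 1.4584 + 1.4477 + 1.4371 = 4.3432
F = (S − I)·e^(rT) = (288.72 − 4.3432) · e^(0.0882·6/12)
= 284.3768 · e^0.044100 = 284.3768 × 1.045087 = C$297.20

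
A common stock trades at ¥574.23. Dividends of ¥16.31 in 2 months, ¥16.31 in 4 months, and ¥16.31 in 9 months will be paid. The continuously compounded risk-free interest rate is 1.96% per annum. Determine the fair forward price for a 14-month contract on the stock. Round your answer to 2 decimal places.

PV(dividends) I = 16.31·e^(−0.0196·2/12) + 16.31·e^(−0.0196·4/12) + 16.31·e^(−0.0196·9/12)
I = 16.2568 + 16.2038 + 16.0720 = 48.5326
F = (S − I)·e^(rT) = (574.23 − 48.5326) · e^(0.0196·14/12)
= 525.6974 · e^0.022867 = 525.6974 × 1.023130 = ¥537.86

¥537.86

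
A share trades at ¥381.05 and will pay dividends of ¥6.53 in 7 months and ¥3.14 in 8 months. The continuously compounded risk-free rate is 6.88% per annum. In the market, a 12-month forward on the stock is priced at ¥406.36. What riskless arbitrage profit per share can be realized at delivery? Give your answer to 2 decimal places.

¥8.10 per share

PV(dividends) I = 6.53·e^(−0.0688·7/12) + 3.14·e^(−0.0688·8/12) = 9.2724
Fair forward F* = (S − I)·e^(rT) = (381.05 − 9.2724)·e^0.068800 = 371.7776 × 1.071222 = 398.2563
Market ¥406.36 > fair 398.2563: forward overpriced → cash-and-carry (borrow at r, buy the stock and collect the dividends, short the forward).
Profit at T = |F_mkt − F*| = |406.36 − 398.2563| = ¥8.10 per share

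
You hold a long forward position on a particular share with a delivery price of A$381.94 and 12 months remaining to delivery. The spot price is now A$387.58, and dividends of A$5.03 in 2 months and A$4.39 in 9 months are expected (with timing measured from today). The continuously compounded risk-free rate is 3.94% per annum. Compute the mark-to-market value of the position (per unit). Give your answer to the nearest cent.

A$11.14

PV(remaining dividends) I = 5.03·e^(−0.0394·2/12) + 4.39·e^(−0.0394·9/12) = 9.2593
Current forward F = (S − I)·e^(rT) = (387.58 − 9.2593)·e^(0.0394·12/12) = 378.3207 × 1.040186 = 393.5239
Value (long) = (F − K)·e^(−rT) = (393.5239 − 381.94) × 0.961366 = 11.1364
Value = A$11.14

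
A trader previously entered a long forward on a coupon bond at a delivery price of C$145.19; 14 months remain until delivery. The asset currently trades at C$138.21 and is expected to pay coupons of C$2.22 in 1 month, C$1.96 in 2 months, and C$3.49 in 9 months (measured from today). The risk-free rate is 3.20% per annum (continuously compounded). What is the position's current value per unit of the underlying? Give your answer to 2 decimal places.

PV(remaining coupons) I = 2.22·e^(−0.0320·1/12) + 1.96·e^(−0.0320·2/12) + 3.49·e^(−0.0320·9/12) = 7.5709
Current forward F = (S − I)·e^(rT) = (138.21 − 7.5709)·e^(0.0320·14/12) = 130.6391 × 1.038039 = 135.6085
Value (long) = (F − K)·e^(−rT) = (135.6085 − 145.19) × 0.963355 = -9.2304
Value = -C$9.23

-C$9.23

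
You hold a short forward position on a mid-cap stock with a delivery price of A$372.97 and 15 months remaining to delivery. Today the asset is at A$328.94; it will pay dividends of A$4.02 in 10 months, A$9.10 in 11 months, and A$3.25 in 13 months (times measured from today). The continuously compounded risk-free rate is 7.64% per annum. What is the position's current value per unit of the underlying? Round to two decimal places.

A$25.31

PV(remaining dividends) I = 4.02·e^(−0.0764·10/12) + 9.10·e^(−0.0764·11/12) + 3.25·e^(−0.0764·13/12) = 15.2484
Current forward F = (S − I)·e^(rT) = (328.94 − 15.2484)·e^(0.0764·15/12) = 313.6916 × 1.100209 = 345.1263
Value (long) = (F − K)·e^(−rT) = (345.1263 − 372.97) × 0.908918 = -25.3076
Short position value = −(long value) = A$25.31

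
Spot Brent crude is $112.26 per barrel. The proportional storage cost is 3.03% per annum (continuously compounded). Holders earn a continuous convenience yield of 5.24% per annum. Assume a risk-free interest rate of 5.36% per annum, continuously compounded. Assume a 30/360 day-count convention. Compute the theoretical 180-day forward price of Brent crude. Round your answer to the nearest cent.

$114.04 per barrel

Net carry = r + u − y = 0.0536 + 0.0303 − 0.0524 = 0.0315
F = S·e^((r+u−y)T) = 112.26 · e^(0.0315 × 180/360) = 112.26 · e^0.015750
= 112.26 × 1.015875 = $114.04 per barrel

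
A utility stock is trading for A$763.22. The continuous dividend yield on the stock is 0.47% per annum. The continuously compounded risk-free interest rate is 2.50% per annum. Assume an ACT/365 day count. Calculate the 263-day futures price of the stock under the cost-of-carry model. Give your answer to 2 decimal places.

F = S·e^((r − q)T) = 763.22 · e^((0.0250 − 0.0047) × 263/365)
= 763.22 · e^0.014627 = 763.22 × 1.014734
F = A$774.47

A$774.47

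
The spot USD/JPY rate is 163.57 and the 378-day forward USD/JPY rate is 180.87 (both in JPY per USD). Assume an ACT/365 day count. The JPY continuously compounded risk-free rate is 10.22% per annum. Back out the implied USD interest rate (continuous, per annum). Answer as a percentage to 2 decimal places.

F = S·e^((r_JPY − r_USD)T) ⇒ r_USD = r_JPY − ln(F/S)/T
ln(180.87/163.57) = 0.100538; /(378/365) = 0.097080
r_USD = 0.1022 − 0.097080 = 0.005120
r_USD = 0.51%

0.51%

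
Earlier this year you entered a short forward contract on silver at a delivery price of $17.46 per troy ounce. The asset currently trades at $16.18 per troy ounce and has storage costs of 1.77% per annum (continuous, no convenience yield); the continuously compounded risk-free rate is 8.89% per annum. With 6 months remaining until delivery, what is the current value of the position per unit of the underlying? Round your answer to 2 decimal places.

Current fair forward for the remaining 6 months: F = S·e^((r + u)·T), (r + u) = 0.0889 + 0.0177 = 0.1066
F = 16.18 · e^(0.1066 × 6/12) = 16.18 × 1.054746 = 17.0658
Value of long forward = (F − K)·e^(−rT) = (17.0658 − 17.46) · e^(−0.0889·6/12)
= -0.3942 × 0.956523 = -0.38
Short position value = −(long value) = $0.38

$0.38 per troy ounce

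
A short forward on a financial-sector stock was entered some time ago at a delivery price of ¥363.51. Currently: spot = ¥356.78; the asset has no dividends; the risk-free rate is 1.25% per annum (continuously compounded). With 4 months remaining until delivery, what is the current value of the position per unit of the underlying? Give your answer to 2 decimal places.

¥5.22

Current fair forward for the remaining 4 months: F = S·e^(r·T), r = 0.0125
F = 356.78 · e^(0.0125 × 4/12) = 356.78 × 1.004175 = 358.2696
Value of long forward = (F − K)·e^(−rT) = (358.2696 − 363.51) · e^(−0.0125·4/12)
= -5.2404 × 0.995842 = -5.22
Short position value = −(long value) = ¥5.22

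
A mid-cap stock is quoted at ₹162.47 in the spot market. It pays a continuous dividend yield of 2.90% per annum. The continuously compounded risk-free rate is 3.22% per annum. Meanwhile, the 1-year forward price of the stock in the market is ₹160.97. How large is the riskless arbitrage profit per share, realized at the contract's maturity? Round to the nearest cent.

₹2.02 per share

Fair forward: F* = S·e^(carry·T), with carry = (r − q) = 0.0322 − 0.0290 = 0.0032
F* = 162.47 · e^(0.0032 × 12/12) = 162.47 · e^0.003200 = 162.47 × 1.003205 = ₹162.9907
Market ₹160.97 < fair ₹162.9907: forward underpriced → reverse cash-and-carry (short spot, go long the forward).
At maturity, profit = |F_mkt − F*| = |160.97 − 162.9907| = ₹2.02 per share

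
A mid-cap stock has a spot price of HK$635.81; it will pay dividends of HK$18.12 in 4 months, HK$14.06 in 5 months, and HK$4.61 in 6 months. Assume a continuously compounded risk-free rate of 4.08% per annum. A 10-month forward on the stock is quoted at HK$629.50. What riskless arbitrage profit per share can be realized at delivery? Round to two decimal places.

PV(dividends) I = 18.12·e^(−0.0408·4/12) + 14.06·e^(−0.0408·5/12) + 4.61·e^(−0.0408·6/12) = 36.2151
Fair forward F* = (S − I)·e^(rT) = (635.81 − 36.2151)·e^0.034000 = 599.5949 × 1.034585 = 620.3319
Market HK$629.50 > fair 620.3319: forward overpriced → cash-and-carry (borrow at r, buy the stock and collect the dividends, short the forward).
Profit at T = |F_mkt − F*| = |629.50 − 620.3319| = HK$9.17 per share

HK$9.17 per share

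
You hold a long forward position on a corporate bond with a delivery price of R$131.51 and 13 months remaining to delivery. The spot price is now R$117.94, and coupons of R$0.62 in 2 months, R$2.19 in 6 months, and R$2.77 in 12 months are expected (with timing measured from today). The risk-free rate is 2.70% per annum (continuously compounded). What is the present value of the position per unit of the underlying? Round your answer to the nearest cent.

-R$15.25

PV(remaining coupons) I = 0.62·e^(−0.0270·2/12) + 2.19·e^(−0.0270·6/12) + 2.77·e^(−0.0270·12/12) = 5.4741
Current forward F = (S − I)·e^(rT) = (117.94 − 5.4741)·e^(0.0270·13/12) = 112.4659 × 1.029682 = 115.8041
Value (long) = (F − K)·e^(−rT) = (115.8041 − 131.51) × 0.971174 = -15.2532
Value = -R$15.25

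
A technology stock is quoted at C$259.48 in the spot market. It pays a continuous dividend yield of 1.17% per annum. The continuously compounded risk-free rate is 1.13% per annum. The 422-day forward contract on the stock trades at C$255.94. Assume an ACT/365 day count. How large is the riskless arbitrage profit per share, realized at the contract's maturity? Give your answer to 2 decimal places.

Fair forward: F* = S·e^(carry·T), with carry = (r − q) = 0.0113 − 0.0117 = -0.0004
F* = 259.48 · e^(-0.0004 × 422/365) = 259.48 · e^-0.000462 = 259.48 × 0.999538 = C$259.3601
Market C$255.94 < fair C$259.3601: forward underpriced → reverse cash-and-carry (short spot, go long the forward).
At maturity, profit = |F_mkt − F*| = |255.94 − 259.3601| = C$3.42 per share

C$3.42 per share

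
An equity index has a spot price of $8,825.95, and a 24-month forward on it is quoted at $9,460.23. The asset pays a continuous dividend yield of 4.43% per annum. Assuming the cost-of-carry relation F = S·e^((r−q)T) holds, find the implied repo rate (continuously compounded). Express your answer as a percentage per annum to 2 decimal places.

7.90%

From F = S·e^((r−q)T): (r − q) = ln(F/S)/T
ln(9460.23/8825.95) = ln(1.071865) = 0.069400
(r − q) = 0.069400 / (24/12) = 0.034700
r = ln(F/S)/T + q = 0.034700 + 0.0443 = 0.079000
r = 7.90%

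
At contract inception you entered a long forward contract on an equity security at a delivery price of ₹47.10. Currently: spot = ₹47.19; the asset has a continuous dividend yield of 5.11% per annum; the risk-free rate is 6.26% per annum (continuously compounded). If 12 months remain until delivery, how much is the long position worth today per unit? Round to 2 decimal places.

₹0.60

Current fair forward for the remaining 12 months: F = S·e^((r − q)·T), (r − q) = 0.0626 − 0.0511 = 0.0115
F = 47.19 · e^(0.0115 × 12/12) = 47.19 × 1.011566 = 47.7358
Value of long forward = (F − K)·e^(−rT) = (47.7358 − 47.10) · e^(−0.0626·12/12)
= 0.6358 × 0.939319 = 0.60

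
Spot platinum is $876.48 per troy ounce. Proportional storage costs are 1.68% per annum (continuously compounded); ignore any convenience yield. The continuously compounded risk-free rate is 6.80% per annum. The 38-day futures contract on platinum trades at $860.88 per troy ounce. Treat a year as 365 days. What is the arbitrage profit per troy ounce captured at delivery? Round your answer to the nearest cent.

Fair futures: F* = S·e^(carry·T), with carry = (r + u) = 0.0680 + 0.0168 = 0.0848
F* = 876.48 · e^(0.0848 × 38/365) = 876.48 · e^0.008828 = 876.48 × 1.008867 = $884.2517
Market $860.88 < fair $884.2517: forward underpriced → reverse cash-and-carry (short spot, go long the forward).
At maturity, profit = |F_mkt − F*| = |860.88 − 884.2517| = $23.37 per troy ounce

$23.37 per troy ounce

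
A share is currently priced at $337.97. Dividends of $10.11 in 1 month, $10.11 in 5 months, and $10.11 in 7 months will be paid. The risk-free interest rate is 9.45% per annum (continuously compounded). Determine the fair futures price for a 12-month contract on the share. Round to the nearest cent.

$339.24

PV(dividends) I = 10.11·e^(−0.0945·1/12) + 10.11·e^(−0.0945·5/12) + 10.11·e^(−0.0945·7/12)
I = 10.0307 + 9.7197 + 9.5678 = 29.3182
F = (S − I)·e^(rT) = (337.97 − 29.3182) · e^(0.0945·12/12)
= 308.6518 · e^0.094500 = 308.6518 × 1.099109 = $339.24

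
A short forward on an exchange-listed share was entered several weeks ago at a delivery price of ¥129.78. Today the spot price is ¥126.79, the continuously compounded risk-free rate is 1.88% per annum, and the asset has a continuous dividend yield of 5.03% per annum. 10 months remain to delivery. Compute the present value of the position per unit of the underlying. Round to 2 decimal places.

¥6.18

Current fair forward for the remaining 10 months: F = S·e^((r − q)·T), (r − q) = 0.0188 − 0.0503 = -0.0315
F = 126.79 · e^(-0.0315 × 10/12) = 126.79 × 0.974092 = 123.5051
Value of long forward = (F − K)·e^(−rT) = (123.5051 − 129.78) · e^(−0.0188·10/12)
= -6.2749 × 0.984455 = -6.18
Short position value = −(long value) = ¥6.18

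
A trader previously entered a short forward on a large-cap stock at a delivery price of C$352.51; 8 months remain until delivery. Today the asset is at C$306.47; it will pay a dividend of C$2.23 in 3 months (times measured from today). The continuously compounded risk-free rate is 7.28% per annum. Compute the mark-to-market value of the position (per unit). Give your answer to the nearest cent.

C$31.53

PV(remaining dividends) I = 2.23·e^(−0.0728·3/12) = 2.1898
Current forward F = (S − I)·e^(rT) = (306.47 − 2.1898)·e^(0.0728·8/12) = 304.2802 × 1.049730 = 319.4121
Value (long) = (F − K)·e^(−rT) = (319.4121 − 352.51) × 0.952626 = -31.5299
Short position value = −(long value) = C$31.53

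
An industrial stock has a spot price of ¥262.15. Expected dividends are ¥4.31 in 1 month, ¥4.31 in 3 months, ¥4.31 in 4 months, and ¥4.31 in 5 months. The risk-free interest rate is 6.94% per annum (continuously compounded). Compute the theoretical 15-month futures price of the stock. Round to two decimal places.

¥267.45

PV(dividends) I = 4.31·e^(−0.0694·1/12) + 4.31·e^(−0.0694·3/12) + 4.31·e^(−0.0694·4/12) + 4.31·e^(−0.0694·5/12)
I = 4.2851 + 4.2359 + 4.2114 + 4.1872 = 16.9196
F = (S − I)·e^(rT) = (262.15 − 16.9196) · e^(0.0694·15/12)
= 245.2304 · e^0.086750 = 245.2304 × 1.090624 = ¥267.45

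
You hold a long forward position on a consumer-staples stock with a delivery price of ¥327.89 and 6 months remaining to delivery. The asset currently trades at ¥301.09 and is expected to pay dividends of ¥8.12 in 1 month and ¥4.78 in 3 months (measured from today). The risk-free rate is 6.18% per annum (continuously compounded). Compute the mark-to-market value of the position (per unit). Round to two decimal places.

PV(remaining dividends) I = 8.12·e^(−0.0618·1/12) + 4.78·e^(−0.0618·3/12) = 12.7850
Current forward F = (S − I)·e^(rT) = (301.09 − 12.7850)·e^(0.0618·6/12) = 288.3050 × 1.031382 = 297.3526
Value (long) = (F − K)·e^(−rT) = (297.3526 − 327.89) × 0.969573 = -29.6082
Value = -¥29.61

-¥29.61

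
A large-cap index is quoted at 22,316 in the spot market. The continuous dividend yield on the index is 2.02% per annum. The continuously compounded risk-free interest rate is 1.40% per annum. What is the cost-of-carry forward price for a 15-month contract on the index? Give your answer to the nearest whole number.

22,144

F = S·e^((r − q)T) = 22316 · e^((0.0140 − 0.0202) × 15/12)
= 22316 · e^-0.007750 = 22316 × 0.992280
F = 22,144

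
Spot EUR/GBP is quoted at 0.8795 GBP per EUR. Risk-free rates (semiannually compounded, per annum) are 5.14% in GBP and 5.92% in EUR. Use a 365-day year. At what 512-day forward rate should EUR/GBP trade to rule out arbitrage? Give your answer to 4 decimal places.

By covered interest parity, F = S · (1+r_GBP/2)^(2T) / (1+r_EUR/2)^(2T)
= 0.8795 × 1.073785 / 1.085279 = 0.8795 × 0.989409
F = 0.8702 GBP per EUR

0.8702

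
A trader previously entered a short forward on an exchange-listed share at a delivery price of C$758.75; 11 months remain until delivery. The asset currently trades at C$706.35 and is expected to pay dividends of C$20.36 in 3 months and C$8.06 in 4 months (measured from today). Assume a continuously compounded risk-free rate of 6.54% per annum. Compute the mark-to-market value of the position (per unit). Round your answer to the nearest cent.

PV(remaining dividends) I = 20.36·e^(−0.0654·3/12) + 8.06·e^(−0.0654·4/12) = 27.9160
Current forward F = (S − I)·e^(rT) = (706.35 − 27.9160)·e^(0.0654·11/12) = 678.4340 × 1.061783 = 720.3497
Value (long) = (F − K)·e^(−rT) = (720.3497 − 758.75) × 0.941812 = -36.1659
Short position value = −(long value) = C$36.17

C$36.17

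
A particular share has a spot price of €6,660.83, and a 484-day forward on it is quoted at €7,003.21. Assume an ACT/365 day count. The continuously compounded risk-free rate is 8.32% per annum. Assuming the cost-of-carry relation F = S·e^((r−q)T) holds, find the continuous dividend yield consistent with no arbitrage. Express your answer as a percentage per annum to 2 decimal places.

4.54%

From F = S·e^((r−q)T): (r − q) = ln(F/S)/T
ln(7003.21/6660.83) = ln(1.051402) = 0.050125
(r − q) = 0.050125 / (484/365) = 0.037801
q = r − ln(F/S)/T = 0.0832 − 0.037801 = 0.045399
q = 4.54%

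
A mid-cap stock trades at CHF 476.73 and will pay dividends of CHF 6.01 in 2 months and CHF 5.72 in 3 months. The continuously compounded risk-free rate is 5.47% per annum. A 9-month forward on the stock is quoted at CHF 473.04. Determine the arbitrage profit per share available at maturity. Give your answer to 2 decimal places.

CHF 11.57 per share

PV(dividends) I = 6.01·e^(−0.0547·2/12) + 5.72·e^(−0.0547·3/12) = 11.5978
Fair forward F* = (S − I)·e^(rT) = (476.73 − 11.5978)·e^0.041025 = 465.1322 × 1.041878 = 484.6110
Market CHF 473.04 < fair 484.6110: forward underpriced → reverse cash-and-carry (short the stock, invest proceeds at r, pay the dividends, go long the forward).
Profit at T = |F_mkt − F*| = |473.04 − 484.6110| = CHF 11.57 per share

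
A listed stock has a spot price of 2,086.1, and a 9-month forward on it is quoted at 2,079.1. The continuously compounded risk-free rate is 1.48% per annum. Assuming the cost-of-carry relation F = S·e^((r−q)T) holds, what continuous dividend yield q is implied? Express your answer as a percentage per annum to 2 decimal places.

1.93%

From F = S·e^((r−q)T): (r − q) = ln(F/S)/T
ln(2079.1/2086.1) = ln(0.996644) = -0.003362
(r − q) = -0.003362 / (9/12) = -0.004483
q = r − ln(F/S)/T = 0.0148 + 0.004483 = 0.019283
q = 1.93%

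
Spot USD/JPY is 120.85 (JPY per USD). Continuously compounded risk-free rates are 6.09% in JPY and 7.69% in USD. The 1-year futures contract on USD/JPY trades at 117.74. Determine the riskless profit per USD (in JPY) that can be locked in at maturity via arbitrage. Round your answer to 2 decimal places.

Fair futures: F* = S·e^(carry·T), with carry = (r_JPY − r_USD) = 0.0609 − 0.0769 = -0.0160
F* = 120.85 · e^(-0.0160 × 1) = 120.85 · e^-0.016000 = 120.85 × 0.984127 = 118.9317
Market 117.74 < fair 118.9317: forward underpriced → reverse cash-and-carry (short spot, go long the forward).
At maturity, profit = |F_mkt − F*| = |117.74 − 118.9317| = 1.19 per USD (in JPY)

1.19 per USD (in JPY)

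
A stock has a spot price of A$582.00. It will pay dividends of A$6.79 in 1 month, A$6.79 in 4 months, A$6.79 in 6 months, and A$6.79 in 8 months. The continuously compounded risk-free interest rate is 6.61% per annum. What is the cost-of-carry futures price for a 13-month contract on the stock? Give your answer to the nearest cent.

PV(dividends) I = 6.79·e^(−0.0661·1/12) + 6.79·e^(−0.0661·4/12) + 6.79·e^(−0.0661·6/12) + 6.79·e^(−0.0661·8/12)
I = 6.7527 + 6.6420 + 6.5693 + 6.4973 = 26.4613
F = (S − I)·e^(rT) = (582.00 − 26.4613) · e^(0.0661·13/12)
= 555.5387 · e^0.071608 = 555.5387 × 1.074234 = A$596.78

A$596.78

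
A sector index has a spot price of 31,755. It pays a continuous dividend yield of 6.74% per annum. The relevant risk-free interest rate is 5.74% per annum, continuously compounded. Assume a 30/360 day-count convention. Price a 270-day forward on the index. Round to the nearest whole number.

31,518

F = S·e^((r − q)T) = 31755 · e^((0.0574 − 0.0674) × 270/360)
= 31755 · e^-0.007500 = 31755 × 0.992528
F = 31,518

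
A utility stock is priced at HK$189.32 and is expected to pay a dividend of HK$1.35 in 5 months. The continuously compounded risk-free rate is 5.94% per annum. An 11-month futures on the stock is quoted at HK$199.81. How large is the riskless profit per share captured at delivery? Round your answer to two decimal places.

PV(dividends) I = 1.35·e^(−0.0594·5/12) = 1.3170
Fair futures F* = (S − I)·e^(rT) = (189.32 − 1.3170)·e^0.054450 = 188.0030 × 1.055960 = 198.5236
Market HK$199.81 > fair 198.5236: forward overpriced → cash-and-carry (borrow at r, buy the stock and collect the dividends, short the forward).
Profit at T = |F_mkt − F*| = |199.81 − 198.5236| = HK$1.29 per share

HK$1.29 per share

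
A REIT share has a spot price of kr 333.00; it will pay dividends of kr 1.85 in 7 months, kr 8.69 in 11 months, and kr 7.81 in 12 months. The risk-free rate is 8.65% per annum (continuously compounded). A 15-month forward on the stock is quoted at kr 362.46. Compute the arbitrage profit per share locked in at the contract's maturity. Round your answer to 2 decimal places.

PV(dividends) I = 1.85·e^(−0.0865·7/12) + 8.69·e^(−0.0865·11/12) + 7.81·e^(−0.0865·12/12) = 16.9494
Fair forward F* = (S − I)·e^(rT) = (333.00 − 16.9494)·e^0.108125 = 316.0506 × 1.114187 = 352.1395
Market kr 362.46 > fair 352.1395: forward overpriced → cash-and-carry (borrow at r, buy the stock and collect the dividends, short the forward).
Profit at T = |F_mkt − F*| = |362.46 − 352.1395| = kr 10.32 per share

kr 10.32 per share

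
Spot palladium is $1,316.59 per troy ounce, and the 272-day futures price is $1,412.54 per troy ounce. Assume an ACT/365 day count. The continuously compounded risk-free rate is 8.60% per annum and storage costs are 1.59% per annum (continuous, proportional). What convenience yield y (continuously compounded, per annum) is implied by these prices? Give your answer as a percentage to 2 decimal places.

0.75%

F = S·e^((r+u−y)T) ⇒ (r+u−y) = ln(F/S)/T
ln(1412.54/1316.59) = 0.070344; /T ⇒ 0.094395
y = r + u − ln(F/S)/T = 0.0860 + 0.0159 − 0.094395 = 0.007505
y = 0.75%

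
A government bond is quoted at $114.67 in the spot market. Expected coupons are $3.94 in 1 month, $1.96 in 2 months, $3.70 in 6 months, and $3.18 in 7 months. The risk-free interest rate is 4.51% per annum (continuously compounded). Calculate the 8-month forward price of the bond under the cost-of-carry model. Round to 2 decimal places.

$105.20

PV(coupons) I = 3.94·e^(−0.0451·1/12) + 1.96·e^(−0.0451·2/12) + 3.70·e^(−0.0451·6/12) + 3.18·e^(−0.0451·7/12)
I = 3.9252 + 1.9453 + 3.6175 + 3.0974 = 12.5854
F = (S − I)·e^(rT) = (114.67 − 12.5854) · e^(0.0451·8/12)
= 102.0846 · e^0.030067 = 102.0846 × 1.030524 = $105.20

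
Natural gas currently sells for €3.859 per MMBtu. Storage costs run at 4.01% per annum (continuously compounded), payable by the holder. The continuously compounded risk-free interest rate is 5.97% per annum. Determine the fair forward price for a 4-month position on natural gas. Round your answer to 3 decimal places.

€3.990 per MMBtu

Net carry = r + u − y = 0.0597 + 0.0401 − 0.0000 = 0.0998
F = S·e^((r+u−y)T) = 3.859 · e^(0.0998 × 4/12) = 3.859 · e^0.033267
= 3.859 × 1.033827 = €3.990 per MMBtu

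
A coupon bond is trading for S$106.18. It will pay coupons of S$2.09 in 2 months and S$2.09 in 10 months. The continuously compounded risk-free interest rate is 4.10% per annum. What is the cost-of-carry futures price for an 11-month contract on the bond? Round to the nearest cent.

PV(coupons) I = 2.09·e^(−0.0410·2/12) + 2.09·e^(−0.0410·10/12)
I = 2.0758 + 2.0198 = 4.0956
F = (S − I)·e^(rT) = (106.18 − 4.0956) · e^(0.0410·11/12)
= 102.0844 · e^0.037583 = 102.0844 × 1.038298 = S$105.99

S$105.99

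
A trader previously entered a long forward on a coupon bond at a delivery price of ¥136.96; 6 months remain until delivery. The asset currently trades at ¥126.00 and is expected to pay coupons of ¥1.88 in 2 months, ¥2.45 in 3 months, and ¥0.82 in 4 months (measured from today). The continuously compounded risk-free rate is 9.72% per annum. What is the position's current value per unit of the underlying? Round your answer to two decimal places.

PV(remaining coupons) I = 1.88·e^(−0.0972·2/12) + 2.45·e^(−0.0972·3/12) + 0.82·e^(−0.0972·4/12) = 5.0348
Current forward F = (S − I)·e^(rT) = (126.00 − 5.0348)·e^(0.0972·6/12) = 120.9652 × 1.049800 = 126.9893
Value (long) = (F − K)·e^(−rT) = (126.9893 − 136.96) × 0.952562 = -9.4977
Value = -¥9.50

-¥9.50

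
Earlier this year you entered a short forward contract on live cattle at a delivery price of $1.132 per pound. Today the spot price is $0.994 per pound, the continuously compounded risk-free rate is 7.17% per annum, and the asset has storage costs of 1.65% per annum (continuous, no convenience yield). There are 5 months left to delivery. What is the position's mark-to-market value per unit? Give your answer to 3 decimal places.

Current fair forward for the remaining 5 months: F = S·e^((r + u)·T), (r + u) = 0.0717 + 0.0165 = 0.0882
F = 0.994 · e^(0.0882 × 5/12) = 0.994 × 1.037434 = 1.0312
Value of long forward = (F − K)·e^(−rT) = (1.0312 − 1.132) · e^(−0.0717·5/12)
= -0.1008 × 0.970567 = -0.098
Short position value = −(long value) = $0.098

$0.098 per pound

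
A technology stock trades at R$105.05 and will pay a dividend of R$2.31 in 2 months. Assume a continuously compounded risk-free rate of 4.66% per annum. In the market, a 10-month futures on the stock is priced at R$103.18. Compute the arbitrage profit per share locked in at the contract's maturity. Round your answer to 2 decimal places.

R$3.65 per share

PV(dividends) I = 2.31·e^(−0.0466·2/12) = 2.2921
Fair futures F* = (S − I)·e^(rT) = (105.05 − 2.2921)·e^0.038833 = 102.7579 × 1.039597 = 106.8268
Market R$103.18 < fair 106.8268: forward underpriced → reverse cash-and-carry (short the stock, invest proceeds at r, pay the dividends, go long the forward).
Profit at T = |F_mkt − F*| = |103.18 − 106.8268| = R$3.65 per share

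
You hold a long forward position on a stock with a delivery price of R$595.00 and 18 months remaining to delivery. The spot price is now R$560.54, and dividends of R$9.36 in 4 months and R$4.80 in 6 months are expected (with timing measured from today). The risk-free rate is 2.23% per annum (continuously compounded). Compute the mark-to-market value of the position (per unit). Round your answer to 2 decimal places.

-R$28.92

PV(remaining dividends) I = 9.36·e^(−0.0223·4/12) + 4.80·e^(−0.0223·6/12) = 14.0375
Current forward F = (S − I)·e^(rT) = (560.54 − 14.0375)·e^(0.0223·18/12) = 546.5025 × 1.034016 = 565.0923
Value (long) = (F − K)·e^(−rT) = (565.0923 − 595.00) × 0.967103 = -28.9238
Value = -R$28.92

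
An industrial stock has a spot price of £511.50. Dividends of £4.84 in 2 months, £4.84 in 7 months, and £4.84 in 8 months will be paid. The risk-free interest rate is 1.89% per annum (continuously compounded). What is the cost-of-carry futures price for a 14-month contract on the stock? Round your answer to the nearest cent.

£508.19

PV(dividends) I = 4.84·e^(−0.0189·2/12) + 4.84·e^(−0.0189·7/12) + 4.84·e^(−0.0189·8/12)
I = 4.8248 + 4.7869 + 4.7794 = 14.3911
F = (S − I)·e^(rT) = (511.50 − 14.3911) · e^(0.0189·14/12)
= 497.1089 · e^0.022050 = 497.1089 × 1.022295 = £508.19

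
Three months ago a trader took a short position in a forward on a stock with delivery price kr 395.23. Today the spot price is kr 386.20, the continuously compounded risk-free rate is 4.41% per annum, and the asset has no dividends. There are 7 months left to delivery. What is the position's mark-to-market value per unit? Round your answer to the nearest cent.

-kr 1.01

Current fair forward for the remaining 7 months: F = S·e^(r·T), r = 0.0441
F = 386.20 · e^(0.0441 × 7/12) = 386.20 × 1.026059 = 396.2640
Value of long forward = (F − K)·e^(−rT) = (396.2640 − 395.23) · e^(−0.0441·7/12)
= 1.0340 × 0.974603 = 1.01
Short position value = −(long value) = -kr 1.01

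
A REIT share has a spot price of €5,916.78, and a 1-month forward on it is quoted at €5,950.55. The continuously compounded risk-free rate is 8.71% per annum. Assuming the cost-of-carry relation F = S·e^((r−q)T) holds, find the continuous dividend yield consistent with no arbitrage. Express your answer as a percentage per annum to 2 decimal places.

1.88%

From F = S·e^((r−q)T): (r − q) = ln(F/S)/T
ln(5950.55/5916.78) = ln(1.005707) = 0.005691
(r − q) = 0.005691 / (1/12) = 0.068292
q = r − ln(F/S)/T = 0.0871 − 0.068292 = 0.018808
q = 1.88%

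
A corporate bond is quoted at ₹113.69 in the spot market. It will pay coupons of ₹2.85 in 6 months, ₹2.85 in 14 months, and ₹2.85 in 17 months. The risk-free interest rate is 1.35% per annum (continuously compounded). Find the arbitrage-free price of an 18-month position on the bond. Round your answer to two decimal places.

₹107.41

PV(coupons) I = 2.85·e^(−0.0135·6/12) + 2.85·e^(−0.0135·14/12) + 2.85·e^(−0.0135·17/12)
I = 2.8308 + 2.8055 + 2.7960 = 8.4323
F = (S − I)·e^(rT) = (113.69 − 8.4323) · e^(0.0135·18/12)
= 105.2577 · e^0.020250 = 105.2577 × 1.020456 = ₹107.41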